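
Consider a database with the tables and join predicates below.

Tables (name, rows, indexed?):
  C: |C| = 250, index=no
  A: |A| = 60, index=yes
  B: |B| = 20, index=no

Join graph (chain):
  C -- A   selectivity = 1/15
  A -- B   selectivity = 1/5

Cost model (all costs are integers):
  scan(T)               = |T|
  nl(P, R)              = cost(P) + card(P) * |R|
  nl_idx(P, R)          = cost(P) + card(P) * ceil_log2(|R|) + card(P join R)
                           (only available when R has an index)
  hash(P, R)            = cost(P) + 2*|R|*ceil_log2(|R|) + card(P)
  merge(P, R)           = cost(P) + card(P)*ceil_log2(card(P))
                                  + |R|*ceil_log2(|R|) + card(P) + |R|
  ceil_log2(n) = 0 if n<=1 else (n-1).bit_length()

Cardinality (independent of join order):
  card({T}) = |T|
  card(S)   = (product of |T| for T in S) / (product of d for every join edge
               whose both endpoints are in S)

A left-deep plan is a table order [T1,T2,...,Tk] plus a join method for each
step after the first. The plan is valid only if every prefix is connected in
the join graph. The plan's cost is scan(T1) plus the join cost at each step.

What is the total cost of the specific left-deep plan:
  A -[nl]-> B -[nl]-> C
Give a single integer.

step 1: scan A: cost=60, card=60
step 2: join B via nl
    card(P join B) = 60*20/(5) = 240
    cost = 60 + 60*20 = 1260
step 3: join C via nl
    card(P join C) = 240*250/(15) = 4000
    cost = 1260 + 240*250 = 61260

61260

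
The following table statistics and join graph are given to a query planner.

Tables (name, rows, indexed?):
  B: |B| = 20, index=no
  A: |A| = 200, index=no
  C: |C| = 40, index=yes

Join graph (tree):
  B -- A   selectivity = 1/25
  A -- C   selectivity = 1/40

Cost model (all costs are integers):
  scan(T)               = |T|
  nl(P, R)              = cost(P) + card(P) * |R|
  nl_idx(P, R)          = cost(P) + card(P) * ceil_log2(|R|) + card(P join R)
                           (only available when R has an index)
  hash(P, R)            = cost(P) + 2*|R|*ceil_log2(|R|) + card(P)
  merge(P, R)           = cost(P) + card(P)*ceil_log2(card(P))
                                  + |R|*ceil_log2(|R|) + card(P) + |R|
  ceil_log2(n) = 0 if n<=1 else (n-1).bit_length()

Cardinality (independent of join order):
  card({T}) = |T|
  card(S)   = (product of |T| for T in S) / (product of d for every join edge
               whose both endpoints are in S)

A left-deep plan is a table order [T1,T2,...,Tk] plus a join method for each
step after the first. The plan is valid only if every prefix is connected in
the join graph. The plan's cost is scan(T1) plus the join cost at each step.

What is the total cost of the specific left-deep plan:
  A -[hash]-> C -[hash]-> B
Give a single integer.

1280

step 1: scan A: cost=200, card=200
step 2: join C via hash
    card(P join C) = 200*40/(40) = 200
    cost = 200 + 2*40*6 + 200 = 880
step 3: join B via hash
    card(P join B) = 200*20/(25) = 160
    cost = 880 + 2*20*5 + 200 = 1280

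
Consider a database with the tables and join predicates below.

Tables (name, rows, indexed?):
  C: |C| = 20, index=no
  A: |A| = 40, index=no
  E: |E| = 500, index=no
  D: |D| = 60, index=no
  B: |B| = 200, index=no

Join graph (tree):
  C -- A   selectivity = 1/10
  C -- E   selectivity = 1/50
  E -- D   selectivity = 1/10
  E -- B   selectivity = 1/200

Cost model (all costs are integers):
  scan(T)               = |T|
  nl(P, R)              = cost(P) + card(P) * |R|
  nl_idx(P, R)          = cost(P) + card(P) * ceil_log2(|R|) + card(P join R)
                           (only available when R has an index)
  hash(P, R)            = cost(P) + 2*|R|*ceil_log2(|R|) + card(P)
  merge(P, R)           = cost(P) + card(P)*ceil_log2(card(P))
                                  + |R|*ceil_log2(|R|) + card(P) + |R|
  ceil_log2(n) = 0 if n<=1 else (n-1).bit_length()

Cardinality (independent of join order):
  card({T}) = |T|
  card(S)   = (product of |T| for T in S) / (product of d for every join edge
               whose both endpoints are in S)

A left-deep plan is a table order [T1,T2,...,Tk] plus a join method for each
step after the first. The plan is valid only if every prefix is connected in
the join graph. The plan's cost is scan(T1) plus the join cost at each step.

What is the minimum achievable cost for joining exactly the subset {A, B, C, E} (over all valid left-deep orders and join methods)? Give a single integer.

5280

Selinger DP over subsets of {A,B,C,E}:
  {C}: scan cost=20, card=20
  {A}: scan cost=40, card=40
  {E}: scan cost=500, card=500
  {B}: scan cost=200, card=200
  {AC}: card=80; try (C,hash)→280, (A,merge)→420, (C,merge)→440, (A,hash)→520, (A,nl)→820, (C,nl)→840; best=280 via (C,hash)
  {CE}: card=200; try (C,hash)→1200, (E,merge)→5140, (C,merge)→5620, (E,hash)→9040, (E,nl)→10020, (C,nl)→10500; best=1200 via (C,hash)
  {BE}: card=500; try (B,hash)→4200, (E,merge)→7000, (B,merge)→7300, (E,hash)→9400, (E,nl)→100200, (B,nl)→100500; best=4200 via (B,hash)
  {ACE}: card=800; try (A,hash)→1880, (A,merge)→3280, (E,merge)→5920, (A,nl)→9200, (E,hash)→9360, (E,nl)→40280; best=1880 via (A,hash)
  {BCE}: card=200; try (B,hash)→4600, (B,merge)→4800, (C,hash)→4900, (C,merge)→9320, (C,nl)→14200, (B,nl)→41200; best=4600 via (B,hash)
  {ABCE}: card=800; try (A,hash)→5280, (B,hash)→5880, (A,merge)→6680, (B,merge)→12480, (A,nl)→12600, (B,nl)→161880; best=5280 via (A,hash)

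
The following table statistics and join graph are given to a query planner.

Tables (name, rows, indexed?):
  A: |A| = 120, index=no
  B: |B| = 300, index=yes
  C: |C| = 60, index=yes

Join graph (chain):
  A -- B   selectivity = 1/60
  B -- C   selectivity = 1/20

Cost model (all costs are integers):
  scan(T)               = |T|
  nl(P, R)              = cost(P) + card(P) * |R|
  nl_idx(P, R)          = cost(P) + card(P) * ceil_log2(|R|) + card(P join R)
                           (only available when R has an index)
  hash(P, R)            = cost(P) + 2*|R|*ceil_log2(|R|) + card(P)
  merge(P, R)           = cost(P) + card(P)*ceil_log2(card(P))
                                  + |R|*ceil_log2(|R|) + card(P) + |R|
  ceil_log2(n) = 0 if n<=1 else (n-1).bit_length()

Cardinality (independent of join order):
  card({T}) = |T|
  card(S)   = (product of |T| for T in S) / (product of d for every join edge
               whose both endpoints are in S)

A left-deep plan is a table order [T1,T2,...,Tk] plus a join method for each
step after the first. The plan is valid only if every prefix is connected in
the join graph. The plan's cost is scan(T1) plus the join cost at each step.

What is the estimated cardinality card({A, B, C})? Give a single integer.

Tables in S: A(120), B(300), C(60)
Edges inside S: A-B(d=60), B-C(d=20)
numerator = 120 * 300 * 60 = 2160000
denominator = 60 * 20 = 1200
card(S) = 2160000 / 1200 = 1800

1800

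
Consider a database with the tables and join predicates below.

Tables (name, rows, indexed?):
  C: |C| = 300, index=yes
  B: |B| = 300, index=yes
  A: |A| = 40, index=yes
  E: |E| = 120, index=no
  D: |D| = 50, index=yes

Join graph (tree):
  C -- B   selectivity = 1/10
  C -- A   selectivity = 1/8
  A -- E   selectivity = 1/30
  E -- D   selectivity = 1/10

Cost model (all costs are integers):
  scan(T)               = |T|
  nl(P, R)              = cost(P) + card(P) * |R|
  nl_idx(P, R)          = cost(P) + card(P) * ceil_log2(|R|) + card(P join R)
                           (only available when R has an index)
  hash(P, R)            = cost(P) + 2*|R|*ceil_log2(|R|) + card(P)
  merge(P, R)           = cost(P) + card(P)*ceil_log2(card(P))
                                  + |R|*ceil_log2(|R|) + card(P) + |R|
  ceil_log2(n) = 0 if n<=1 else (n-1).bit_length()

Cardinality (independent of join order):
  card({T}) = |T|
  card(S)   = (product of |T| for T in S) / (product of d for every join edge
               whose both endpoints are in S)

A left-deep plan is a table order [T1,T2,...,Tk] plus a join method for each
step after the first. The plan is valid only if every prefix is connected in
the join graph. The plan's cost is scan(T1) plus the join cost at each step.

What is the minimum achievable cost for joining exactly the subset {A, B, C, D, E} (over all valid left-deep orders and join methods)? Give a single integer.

Selinger DP over subsets of {A,B,C,D,E}:
  {C}: scan cost=300, card=300
  {B}: scan cost=300, card=300
  {A}: scan cost=40, card=40
  {E}: scan cost=120, card=120
  {D}: scan cost=50, card=50
  {BC}: card=9000; try (C,hash)→6000, (B,hash)→6000, (C,merge)→6300, (B,merge)→6300, (C,nl_idx)→12000, (B,nl_idx)→12000 …(+2); best=6000 via (C,hash)
  {AC}: card=1500; try (A,hash)→1080, (C,nl_idx)→1900, (C,merge)→3320, (A,merge)→3580, (A,nl_idx)→3600, (C,hash)→5480 …(+2); best=1080 via (A,hash)
  {AE}: card=160; try (A,hash)→720, (A,nl_idx)→1000, (E,merge)→1280, (A,merge)→1360, (E,hash)→1760, (E,nl)→4840 …(+1); best=720 via (A,hash)
  {DE}: card=600; try (D,hash)→840, (E,merge)→1360, (D,merge)→1430, (D,nl_idx)→1440, (E,hash)→1780, (E,nl)→6050 …(+1); best=840 via (D,hash)
  {ABC}: card=45000; try (B,hash)→7980, (A,hash)→15480, (B,merge)→22080, (B,nl_idx)→59580, (A,nl_idx)→105000, (A,merge)→141280 …(+2); best=7980 via (B,hash)
  {ACE}: card=6000; try (E,hash)→4260, (C,merge)→5160, (C,hash)→6280, (C,nl_idx)→8160, (E,merge)→20040, (C,nl)→48720 …(+1); best=4260 via (E,hash)
  {ADE}: card=800; try (D,hash)→1480, (A,hash)→1920, (D,nl_idx)→2480, (D,merge)→2510, (A,nl_idx)→5240, (A,merge)→7720 …(+2); best=1480 via (D,hash)
  {ABCE}: card=180000; try (B,hash)→15660, (E,hash)→54660, (B,merge)→91260, (B,nl_idx)→238260, (E,merge)→773940, (B,nl)→1804260 …(+1); best=15660 via (B,hash)
  {ACDE}: card=30000; try (C,hash)→7680, (D,hash)→10860, (C,merge)→13280, (C,nl_idx)→38680, (D,nl_idx)→70260, (D,merge)→88610 …(+2); best=7680 via (C,hash)
  {ABCDE}: card=900000; try (B,hash)→43080, (D,hash)→196260, (B,merge)→490680, (B,nl_idx)→1177680, (D,nl_idx)→1995660, (D,merge)→3436010 …(+2); best=43080 via (B,hash)

43080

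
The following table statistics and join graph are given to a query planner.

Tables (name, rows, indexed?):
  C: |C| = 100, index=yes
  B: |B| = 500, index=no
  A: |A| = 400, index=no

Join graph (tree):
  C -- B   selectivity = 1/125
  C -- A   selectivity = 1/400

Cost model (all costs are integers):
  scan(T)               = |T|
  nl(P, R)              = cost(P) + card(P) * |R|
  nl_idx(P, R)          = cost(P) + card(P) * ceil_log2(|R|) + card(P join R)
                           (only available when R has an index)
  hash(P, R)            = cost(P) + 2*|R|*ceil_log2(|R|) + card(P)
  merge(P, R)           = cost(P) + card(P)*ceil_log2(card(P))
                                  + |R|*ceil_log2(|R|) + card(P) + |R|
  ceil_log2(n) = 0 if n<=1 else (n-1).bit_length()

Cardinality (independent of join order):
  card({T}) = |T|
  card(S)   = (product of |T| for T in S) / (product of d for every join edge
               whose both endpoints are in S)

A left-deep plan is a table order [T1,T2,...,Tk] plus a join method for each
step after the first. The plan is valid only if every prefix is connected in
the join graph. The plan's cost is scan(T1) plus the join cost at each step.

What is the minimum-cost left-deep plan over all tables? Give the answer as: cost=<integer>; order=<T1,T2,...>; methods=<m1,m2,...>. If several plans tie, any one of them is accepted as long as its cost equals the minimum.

cost=8000; order=A,C,B; methods=hash,merge

Selinger DP (subsets sized 1..n):
  {C}: scan cost=100, card=100
  {B}: scan cost=500, card=500
  {A}: scan cost=400, card=400
  {BC}: card=400; try (C,hash)→2400, (C,nl_idx)→4400, (B,merge)→5900, (C,merge)→6300, (B,hash)→9200, (B,nl)→50100 …(+1); best=2400 via (C,hash)
  {AC}: card=100; try (C,hash)→2200, (C,nl_idx)→3300, (A,merge)→4900, (C,merge)→5200, (A,hash)→7400, (A,nl)→40100 …(+1); best=2200 via (C,hash)
  {ABC}: card=400; try (B,merge)→8000, (A,hash)→10000, (A,merge)→10400, (B,hash)→11300, (B,nl)→52200, (A,nl)→162400; best=8000 via (B,merge)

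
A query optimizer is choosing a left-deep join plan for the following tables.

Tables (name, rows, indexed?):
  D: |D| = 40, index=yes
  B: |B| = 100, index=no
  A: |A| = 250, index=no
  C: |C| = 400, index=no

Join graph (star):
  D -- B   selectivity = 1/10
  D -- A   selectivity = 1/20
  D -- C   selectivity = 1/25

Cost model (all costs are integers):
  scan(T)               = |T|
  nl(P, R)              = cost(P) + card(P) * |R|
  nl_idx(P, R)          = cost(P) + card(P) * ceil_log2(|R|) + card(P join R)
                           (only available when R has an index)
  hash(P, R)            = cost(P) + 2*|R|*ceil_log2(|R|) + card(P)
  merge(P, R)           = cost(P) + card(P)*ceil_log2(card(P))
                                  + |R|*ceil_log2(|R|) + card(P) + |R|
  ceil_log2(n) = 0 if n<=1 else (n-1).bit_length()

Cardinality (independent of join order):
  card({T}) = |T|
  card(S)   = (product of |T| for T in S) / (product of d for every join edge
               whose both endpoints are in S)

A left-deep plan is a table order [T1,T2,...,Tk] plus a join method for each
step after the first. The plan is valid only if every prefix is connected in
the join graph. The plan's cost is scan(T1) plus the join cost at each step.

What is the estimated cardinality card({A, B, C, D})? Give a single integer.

80000

Tables in S: A(250), B(100), C(400), D(40)
Edges inside S: D-B(d=10), D-A(d=20), D-C(d=25)
numerator = 250 * 100 * 400 * 40 = 400000000
denominator = 10 * 20 * 25 = 5000
card(S) = 400000000 / 5000 = 80000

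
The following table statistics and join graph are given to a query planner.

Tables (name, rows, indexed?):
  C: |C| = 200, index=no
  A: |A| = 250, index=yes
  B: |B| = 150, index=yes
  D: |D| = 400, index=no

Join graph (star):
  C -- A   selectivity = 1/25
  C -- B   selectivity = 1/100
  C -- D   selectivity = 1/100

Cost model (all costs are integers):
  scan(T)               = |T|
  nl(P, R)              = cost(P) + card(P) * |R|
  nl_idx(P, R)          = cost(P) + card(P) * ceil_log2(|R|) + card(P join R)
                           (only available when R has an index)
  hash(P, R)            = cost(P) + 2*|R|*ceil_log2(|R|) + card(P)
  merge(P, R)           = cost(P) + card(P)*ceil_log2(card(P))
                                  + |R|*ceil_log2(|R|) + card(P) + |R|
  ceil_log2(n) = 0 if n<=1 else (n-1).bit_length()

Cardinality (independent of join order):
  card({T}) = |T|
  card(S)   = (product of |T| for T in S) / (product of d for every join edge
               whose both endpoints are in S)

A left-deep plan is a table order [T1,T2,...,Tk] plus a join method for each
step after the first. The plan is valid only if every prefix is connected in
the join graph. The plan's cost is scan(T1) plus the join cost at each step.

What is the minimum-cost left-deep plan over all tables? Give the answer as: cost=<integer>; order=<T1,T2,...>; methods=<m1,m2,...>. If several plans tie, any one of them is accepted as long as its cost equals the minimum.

cost=12400; order=D,C,B,A; methods=hash,hash,hash

Selinger DP (subsets sized 1..n):
  {C}: scan cost=200, card=200
  {A}: scan cost=250, card=250
  {B}: scan cost=150, card=150
  {D}: scan cost=400, card=400
  {AC}: card=2000; try (C,hash)→3700, (A,nl_idx)→3800, (A,merge)→4250, (C,merge)→4300, (A,hash)→4400, (A,nl)→50200 …(+1); best=3700 via (C,hash)
  {BC}: card=300; try (B,nl_idx)→2100, (B,hash)→2800, (C,merge)→3300, (B,merge)→3350, (C,hash)→3500, (C,nl)→30150 …(+1); best=2100 via (B,nl_idx)
  {CD}: card=800; try (C,hash)→4000, (D,merge)→6000, (C,merge)→6200, (D,hash)→7600, (D,nl)→80200, (C,nl)→80400; best=4000 via (C,hash)
  {ABC}: card=3000; try (A,hash)→6400, (A,merge)→7350, (A,nl_idx)→7500, (B,hash)→8100, (B,nl_idx)→22700, (B,merge)→29050 …(+2); best=6400 via (A,hash)
  {ACD}: card=8000; try (A,hash)→8800, (D,hash)→12900, (A,merge)→15050, (A,nl_idx)→18400, (D,merge)→31700, (A,nl)→204000 …(+1); best=8800 via (A,hash)
  {BCD}: card=1200; try (B,hash)→7200, (D,merge)→9100, (D,hash)→9600, (B,nl_idx)→11600, (B,merge)→14150, (D,nl)→122100 …(+1); best=7200 via (B,hash)
  {ABCD}: card=12000; try (A,hash)→12400, (D,hash)→16600, (B,hash)→19200, (A,merge)→23850, (A,nl_idx)→28800, (D,merge)→49400 …(+5); best=12400 via (A,hash)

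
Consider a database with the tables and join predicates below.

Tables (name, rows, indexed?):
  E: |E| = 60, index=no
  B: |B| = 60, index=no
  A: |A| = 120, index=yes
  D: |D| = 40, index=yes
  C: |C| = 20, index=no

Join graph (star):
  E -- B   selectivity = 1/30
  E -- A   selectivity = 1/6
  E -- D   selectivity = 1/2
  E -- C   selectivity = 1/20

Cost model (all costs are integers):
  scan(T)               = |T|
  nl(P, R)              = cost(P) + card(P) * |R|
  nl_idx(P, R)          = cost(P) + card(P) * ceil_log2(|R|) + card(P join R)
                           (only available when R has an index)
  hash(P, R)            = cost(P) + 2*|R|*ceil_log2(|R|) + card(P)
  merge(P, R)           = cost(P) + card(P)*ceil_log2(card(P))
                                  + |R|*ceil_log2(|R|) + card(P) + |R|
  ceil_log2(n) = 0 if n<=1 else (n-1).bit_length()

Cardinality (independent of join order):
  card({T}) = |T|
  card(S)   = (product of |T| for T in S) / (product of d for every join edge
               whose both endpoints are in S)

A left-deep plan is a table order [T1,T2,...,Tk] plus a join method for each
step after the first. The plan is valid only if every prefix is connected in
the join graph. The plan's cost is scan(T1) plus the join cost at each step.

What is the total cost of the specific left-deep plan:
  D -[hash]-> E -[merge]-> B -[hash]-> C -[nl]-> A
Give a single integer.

306220

step 1: scan D: cost=40, card=40
step 2: join E via hash
    card(P join E) = 40*60/(2) = 1200
    cost = 40 + 2*60*6 + 40 = 800
step 3: join B via merge
    card(P join B) = 1200*60/(30) = 2400
    cost = 800 + 1200*11 + 60*6 + 1200 + 60 = 15620
step 4: join C via hash
    card(P join C) = 2400*20/(20) = 2400
    cost = 15620 + 2*20*5 + 2400 = 18220
step 5: join A via nl
    card(P join A) = 2400*120/(6) = 48000
    cost = 18220 + 2400*120 = 306220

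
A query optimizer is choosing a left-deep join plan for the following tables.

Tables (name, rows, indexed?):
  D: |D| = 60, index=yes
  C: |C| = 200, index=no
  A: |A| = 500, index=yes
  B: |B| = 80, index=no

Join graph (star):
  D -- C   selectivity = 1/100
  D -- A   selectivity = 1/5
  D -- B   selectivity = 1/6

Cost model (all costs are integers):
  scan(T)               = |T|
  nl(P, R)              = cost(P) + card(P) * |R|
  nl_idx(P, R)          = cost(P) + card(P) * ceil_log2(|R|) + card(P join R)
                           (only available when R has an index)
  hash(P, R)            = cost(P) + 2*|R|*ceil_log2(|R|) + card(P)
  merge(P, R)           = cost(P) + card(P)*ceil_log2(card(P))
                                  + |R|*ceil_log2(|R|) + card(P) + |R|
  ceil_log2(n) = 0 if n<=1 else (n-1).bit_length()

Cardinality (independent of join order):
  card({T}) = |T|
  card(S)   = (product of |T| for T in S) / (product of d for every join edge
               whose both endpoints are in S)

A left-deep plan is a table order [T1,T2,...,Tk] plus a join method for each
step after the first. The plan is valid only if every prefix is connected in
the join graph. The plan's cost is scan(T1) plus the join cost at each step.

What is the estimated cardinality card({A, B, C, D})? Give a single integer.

160000

Tables in S: A(500), B(80), C(200), D(60)
Edges inside S: D-C(d=100), D-A(d=5), D-B(d=6)
numerator = 500 * 80 * 200 * 60 = 480000000
denominator = 100 * 5 * 6 = 3000
card(S) = 480000000 / 3000 = 160000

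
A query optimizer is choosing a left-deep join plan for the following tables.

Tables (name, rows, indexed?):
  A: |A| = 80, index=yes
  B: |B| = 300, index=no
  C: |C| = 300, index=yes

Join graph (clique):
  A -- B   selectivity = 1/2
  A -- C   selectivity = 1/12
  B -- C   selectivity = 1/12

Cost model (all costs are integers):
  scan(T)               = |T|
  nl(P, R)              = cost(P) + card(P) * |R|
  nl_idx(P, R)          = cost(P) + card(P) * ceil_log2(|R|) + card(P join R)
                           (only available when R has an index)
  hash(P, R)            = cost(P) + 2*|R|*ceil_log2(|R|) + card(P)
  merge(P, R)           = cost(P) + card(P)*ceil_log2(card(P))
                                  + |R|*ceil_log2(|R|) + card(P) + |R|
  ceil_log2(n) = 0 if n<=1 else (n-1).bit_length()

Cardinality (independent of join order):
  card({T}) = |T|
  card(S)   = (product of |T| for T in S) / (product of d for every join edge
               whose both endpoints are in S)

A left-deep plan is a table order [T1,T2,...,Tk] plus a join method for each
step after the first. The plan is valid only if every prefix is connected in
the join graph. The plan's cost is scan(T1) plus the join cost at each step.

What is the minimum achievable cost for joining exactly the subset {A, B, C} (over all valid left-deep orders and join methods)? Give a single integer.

9120

Selinger DP over subsets of {A,B,C}:
  {A}: scan cost=80, card=80
  {B}: scan cost=300, card=300
  {C}: scan cost=300, card=300
  {AB}: card=12000; try (A,hash)→1720, (B,merge)→3720, (A,merge)→3940, (B,hash)→5560, (A,nl_idx)→14400, (B,nl)→24080 …(+1); best=1720 via (A,hash)
  {AC}: card=2000; try (A,hash)→1720, (C,nl_idx)→2800, (C,merge)→3720, (A,merge)→3940, (A,nl_idx)→4400, (C,hash)→5560 …(+2); best=1720 via (A,hash)
  {BC}: card=7500; try (C,hash)→6000, (B,hash)→6000, (C,merge)→6300, (B,merge)→6300, (C,nl_idx)→10500, (C,nl)→90300 …(+1); best=6000 via (C,hash)
  {ABC}: card=25000; try (B,hash)→9120, (A,hash)→14620, (C,hash)→19120, (B,merge)→28720, (A,nl_idx)→83500, (A,merge)→111640 …(+5); best=9120 via (B,hash)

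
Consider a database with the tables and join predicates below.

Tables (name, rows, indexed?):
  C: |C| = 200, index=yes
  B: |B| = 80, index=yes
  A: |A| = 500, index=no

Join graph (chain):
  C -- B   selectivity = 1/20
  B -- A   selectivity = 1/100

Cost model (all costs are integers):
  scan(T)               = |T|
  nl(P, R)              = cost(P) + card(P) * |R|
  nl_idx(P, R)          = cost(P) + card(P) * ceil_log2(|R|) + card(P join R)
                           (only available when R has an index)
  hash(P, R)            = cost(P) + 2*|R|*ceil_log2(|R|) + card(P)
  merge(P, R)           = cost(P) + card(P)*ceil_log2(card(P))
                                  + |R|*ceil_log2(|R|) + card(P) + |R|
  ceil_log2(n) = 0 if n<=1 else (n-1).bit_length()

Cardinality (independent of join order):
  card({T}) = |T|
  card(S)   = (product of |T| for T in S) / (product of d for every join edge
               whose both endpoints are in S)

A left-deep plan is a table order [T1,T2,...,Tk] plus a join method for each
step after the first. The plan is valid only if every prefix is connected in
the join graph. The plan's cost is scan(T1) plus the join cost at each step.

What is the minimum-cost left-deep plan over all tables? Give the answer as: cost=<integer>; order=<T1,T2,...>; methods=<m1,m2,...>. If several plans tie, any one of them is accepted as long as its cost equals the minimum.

Selinger DP (subsets sized 1..n):
  {C}: scan cost=200, card=200
  {B}: scan cost=80, card=80
  {A}: scan cost=500, card=500
  {BC}: card=800; try (C,nl_idx)→1520, (B,hash)→1520, (B,nl_idx)→2400, (C,merge)→2520, (B,merge)→2640, (C,hash)→3360 …(+2); best=1520 via (C,nl_idx)
  {AB}: card=400; try (B,hash)→2120, (B,nl_idx)→4400, (A,merge)→5720, (B,merge)→6140, (A,hash)→9160, (A,nl)→40080 …(+1); best=2120 via (B,hash)
  {ABC}: card=4000; try (C,hash)→5720, (C,merge)→7920, (C,nl_idx)→9320, (A,hash)→11320, (A,merge)→15320, (C,nl)→82120 …(+1); best=5720 via (C,hash)

cost=5720; order=A,B,C; methods=hash,hash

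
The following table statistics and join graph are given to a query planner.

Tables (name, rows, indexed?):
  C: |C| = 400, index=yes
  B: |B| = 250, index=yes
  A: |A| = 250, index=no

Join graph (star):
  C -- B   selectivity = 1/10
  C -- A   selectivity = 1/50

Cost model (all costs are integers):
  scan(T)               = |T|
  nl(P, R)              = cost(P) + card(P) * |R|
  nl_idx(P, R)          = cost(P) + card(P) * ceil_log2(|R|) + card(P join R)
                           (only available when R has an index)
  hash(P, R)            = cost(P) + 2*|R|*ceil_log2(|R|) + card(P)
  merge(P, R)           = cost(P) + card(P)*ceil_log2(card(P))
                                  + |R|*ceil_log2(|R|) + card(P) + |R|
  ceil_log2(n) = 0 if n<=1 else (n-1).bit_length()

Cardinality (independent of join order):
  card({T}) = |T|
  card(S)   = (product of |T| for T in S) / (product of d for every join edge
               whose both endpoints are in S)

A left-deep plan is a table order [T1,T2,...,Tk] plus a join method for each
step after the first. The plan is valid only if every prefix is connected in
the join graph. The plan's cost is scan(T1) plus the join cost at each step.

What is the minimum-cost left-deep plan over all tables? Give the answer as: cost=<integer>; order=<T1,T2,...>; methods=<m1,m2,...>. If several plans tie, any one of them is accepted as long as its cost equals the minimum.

Selinger DP (subsets sized 1..n):
  {C}: scan cost=400, card=400
  {B}: scan cost=250, card=250
  {A}: scan cost=250, card=250
  {BC}: card=10000; try (B,hash)→4800, (C,merge)→6500, (B,merge)→6650, (C,hash)→7700, (C,nl_idx)→12500, (B,nl_idx)→13600 …(+2); best=4800 via (B,hash)
  {AC}: card=2000; try (C,nl_idx)→4500, (A,hash)→4800, (C,merge)→6500, (A,merge)→6650, (C,hash)→7700, (C,nl)→100250 …(+1); best=4500 via (C,nl_idx)
  {ABC}: card=50000; try (B,hash)→10500, (A,hash)→18800, (B,merge)→30750, (B,nl_idx)→70500, (A,merge)→157050, (B,nl)→504500 …(+1); best=10500 via (B,hash)

cost=10500; order=A,C,B; methods=nl_idx,hash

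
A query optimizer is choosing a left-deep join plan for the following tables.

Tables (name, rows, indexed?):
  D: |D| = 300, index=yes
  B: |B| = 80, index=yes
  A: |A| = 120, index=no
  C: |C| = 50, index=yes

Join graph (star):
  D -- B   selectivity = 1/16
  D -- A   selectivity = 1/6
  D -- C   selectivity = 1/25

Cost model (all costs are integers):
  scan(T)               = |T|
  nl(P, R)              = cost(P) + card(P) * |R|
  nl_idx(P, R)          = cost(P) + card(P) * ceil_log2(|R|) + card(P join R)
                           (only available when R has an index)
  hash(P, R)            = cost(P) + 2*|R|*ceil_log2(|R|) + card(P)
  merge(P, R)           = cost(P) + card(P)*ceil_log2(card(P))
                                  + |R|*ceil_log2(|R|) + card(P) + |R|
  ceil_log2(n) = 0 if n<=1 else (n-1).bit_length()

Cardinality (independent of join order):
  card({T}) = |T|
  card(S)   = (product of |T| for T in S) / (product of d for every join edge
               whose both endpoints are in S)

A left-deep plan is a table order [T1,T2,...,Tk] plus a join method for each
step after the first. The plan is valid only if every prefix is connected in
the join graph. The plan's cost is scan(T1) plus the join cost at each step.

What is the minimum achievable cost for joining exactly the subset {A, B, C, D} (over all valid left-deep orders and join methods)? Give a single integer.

Selinger DP over subsets of {A,B,C,D}:
  {D}: scan cost=300, card=300
  {B}: scan cost=80, card=80
  {A}: scan cost=120, card=120
  {C}: scan cost=50, card=50
  {BD}: card=1500; try (B,hash)→1720, (D,nl_idx)→2300, (D,merge)→3720, (B,nl_idx)→3900, (B,merge)→3940, (D,hash)→5560 …(+2); best=1720 via (B,hash)
  {AD}: card=6000; try (A,hash)→2280, (D,merge)→4080, (A,merge)→4260, (D,hash)→5640, (D,nl_idx)→7200, (D,nl)→36120 …(+1); best=2280 via (A,hash)
  {CD}: card=600; try (D,nl_idx)→1100, (C,hash)→1200, (C,nl_idx)→2700, (D,merge)→3400, (C,merge)→3650, (D,hash)→5500 …(+2); best=1100 via (D,nl_idx)
  {ABD}: card=30000; try (A,hash)→4900, (B,hash)→9400, (A,merge)→20680, (B,nl_idx)→74280, (B,merge)→86920, (A,nl)→181720 …(+1); best=4900 via (A,hash)
  {BCD}: card=3000; try (B,hash)→2820, (C,hash)→3820, (B,nl_idx)→8300, (B,merge)→8340, (C,nl_idx)→13720, (C,merge)→20070 …(+2); best=2820 via (B,hash)
  {ACD}: card=12000; try (A,hash)→3380, (A,merge)→8660, (C,hash)→8880, (C,nl_idx)→50280, (A,nl)→73100, (C,merge)→86630 …(+1); best=3380 via (A,hash)
  {ABCD}: card=60000; try (A,hash)→7500, (B,hash)→16500, (C,hash)→35500, (A,merge)→42780, (B,nl_idx)→147380, (B,merge)→184020 …(+5); best=7500 via (A,hash)

7500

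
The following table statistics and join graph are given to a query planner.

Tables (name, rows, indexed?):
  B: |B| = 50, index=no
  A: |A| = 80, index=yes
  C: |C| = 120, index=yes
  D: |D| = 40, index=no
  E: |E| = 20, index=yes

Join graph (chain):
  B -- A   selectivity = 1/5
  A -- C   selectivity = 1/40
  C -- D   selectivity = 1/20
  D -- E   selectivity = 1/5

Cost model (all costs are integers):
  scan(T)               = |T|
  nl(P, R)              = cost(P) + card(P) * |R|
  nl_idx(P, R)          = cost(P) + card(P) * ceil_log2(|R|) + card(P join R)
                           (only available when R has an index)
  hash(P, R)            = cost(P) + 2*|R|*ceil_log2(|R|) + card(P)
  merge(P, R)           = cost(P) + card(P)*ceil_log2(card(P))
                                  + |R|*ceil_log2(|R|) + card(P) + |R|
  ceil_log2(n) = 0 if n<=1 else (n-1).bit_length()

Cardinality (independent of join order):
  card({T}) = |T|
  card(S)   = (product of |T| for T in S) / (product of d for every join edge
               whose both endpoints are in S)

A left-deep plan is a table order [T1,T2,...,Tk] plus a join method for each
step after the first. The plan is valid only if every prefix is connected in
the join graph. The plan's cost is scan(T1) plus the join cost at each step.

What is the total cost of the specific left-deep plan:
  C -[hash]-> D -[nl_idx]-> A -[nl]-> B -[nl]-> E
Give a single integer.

122880

step 1: scan C: cost=120, card=120
step 2: join D via hash
    card(P join D) = 120*40/(20) = 240
    cost = 120 + 2*40*6 + 120 = 720
step 3: join A via nl_idx
    card(P join A) = 240*80/(40) = 480
    cost = 720 + 240*7 + 480 = 2880
step 4: join B via nl
    card(P join B) = 480*50/(5) = 4800
    cost = 2880 + 480*50 = 26880
step 5: join E via nl
    card(P join E) = 4800*20/(5) = 19200
    cost = 26880 + 4800*20 = 122880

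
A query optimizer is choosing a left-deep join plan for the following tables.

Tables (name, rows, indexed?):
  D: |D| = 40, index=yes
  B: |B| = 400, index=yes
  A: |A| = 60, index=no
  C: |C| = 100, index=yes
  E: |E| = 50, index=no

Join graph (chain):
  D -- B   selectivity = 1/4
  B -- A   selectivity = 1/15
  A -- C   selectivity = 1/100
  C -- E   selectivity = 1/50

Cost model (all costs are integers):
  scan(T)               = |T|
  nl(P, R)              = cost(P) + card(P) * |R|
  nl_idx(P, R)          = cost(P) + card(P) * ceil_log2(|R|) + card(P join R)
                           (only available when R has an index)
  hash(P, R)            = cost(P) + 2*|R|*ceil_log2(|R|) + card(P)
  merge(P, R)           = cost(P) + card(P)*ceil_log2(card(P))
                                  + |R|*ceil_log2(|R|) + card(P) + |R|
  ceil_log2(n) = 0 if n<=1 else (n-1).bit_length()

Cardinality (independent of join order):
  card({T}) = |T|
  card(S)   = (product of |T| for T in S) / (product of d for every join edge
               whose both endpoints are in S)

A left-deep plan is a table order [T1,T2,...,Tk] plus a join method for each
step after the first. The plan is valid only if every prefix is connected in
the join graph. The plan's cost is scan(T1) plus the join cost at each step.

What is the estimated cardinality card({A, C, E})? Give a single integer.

60

Tables in S: A(60), C(100), E(50)
Edges inside S: A-C(d=100), C-E(d=50)
numerator = 60 * 100 * 50 = 300000
denominator = 100 * 50 = 5000
card(S) = 300000 / 5000 = 60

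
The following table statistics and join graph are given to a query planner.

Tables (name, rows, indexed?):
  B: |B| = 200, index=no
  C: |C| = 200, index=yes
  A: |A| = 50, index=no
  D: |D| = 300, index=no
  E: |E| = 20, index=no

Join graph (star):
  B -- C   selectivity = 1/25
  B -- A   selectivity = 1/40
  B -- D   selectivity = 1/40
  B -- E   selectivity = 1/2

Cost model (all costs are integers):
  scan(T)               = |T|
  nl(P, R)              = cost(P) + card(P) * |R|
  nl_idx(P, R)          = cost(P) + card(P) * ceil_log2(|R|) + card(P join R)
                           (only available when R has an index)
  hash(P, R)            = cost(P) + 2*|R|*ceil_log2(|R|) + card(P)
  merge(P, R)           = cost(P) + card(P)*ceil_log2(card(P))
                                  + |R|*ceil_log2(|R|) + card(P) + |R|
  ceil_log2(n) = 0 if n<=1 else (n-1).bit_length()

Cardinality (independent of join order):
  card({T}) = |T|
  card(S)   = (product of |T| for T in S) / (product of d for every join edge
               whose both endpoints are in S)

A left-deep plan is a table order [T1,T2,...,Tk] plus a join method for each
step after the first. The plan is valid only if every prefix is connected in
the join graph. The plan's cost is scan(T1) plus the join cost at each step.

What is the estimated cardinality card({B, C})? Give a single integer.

1600

Tables in S: B(200), C(200)
Edges inside S: B-C(d=25)
numerator = 200 * 200 = 40000
denominator = 25 = 25
card(S) = 40000 / 25 = 1600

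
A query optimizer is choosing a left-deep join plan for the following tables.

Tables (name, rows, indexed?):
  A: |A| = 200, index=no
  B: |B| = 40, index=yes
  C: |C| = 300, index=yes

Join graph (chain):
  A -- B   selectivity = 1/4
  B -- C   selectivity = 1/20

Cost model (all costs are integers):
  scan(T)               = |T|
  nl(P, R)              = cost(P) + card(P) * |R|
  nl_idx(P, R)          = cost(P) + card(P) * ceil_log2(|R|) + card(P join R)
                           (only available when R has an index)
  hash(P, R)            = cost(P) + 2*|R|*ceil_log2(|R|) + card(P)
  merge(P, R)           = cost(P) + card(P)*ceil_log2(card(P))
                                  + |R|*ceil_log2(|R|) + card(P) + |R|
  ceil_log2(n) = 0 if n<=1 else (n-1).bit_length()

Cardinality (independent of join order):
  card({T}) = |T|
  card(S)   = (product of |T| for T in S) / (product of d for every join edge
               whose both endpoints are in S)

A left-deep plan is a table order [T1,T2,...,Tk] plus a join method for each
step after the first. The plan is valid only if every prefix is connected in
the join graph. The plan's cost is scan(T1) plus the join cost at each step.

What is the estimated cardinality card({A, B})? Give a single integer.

Tables in S: A(200), B(40)
Edges inside S: A-B(d=4)
numerator = 200 * 40 = 8000
denominator = 4 = 4
card(S) = 8000 / 4 = 2000

2000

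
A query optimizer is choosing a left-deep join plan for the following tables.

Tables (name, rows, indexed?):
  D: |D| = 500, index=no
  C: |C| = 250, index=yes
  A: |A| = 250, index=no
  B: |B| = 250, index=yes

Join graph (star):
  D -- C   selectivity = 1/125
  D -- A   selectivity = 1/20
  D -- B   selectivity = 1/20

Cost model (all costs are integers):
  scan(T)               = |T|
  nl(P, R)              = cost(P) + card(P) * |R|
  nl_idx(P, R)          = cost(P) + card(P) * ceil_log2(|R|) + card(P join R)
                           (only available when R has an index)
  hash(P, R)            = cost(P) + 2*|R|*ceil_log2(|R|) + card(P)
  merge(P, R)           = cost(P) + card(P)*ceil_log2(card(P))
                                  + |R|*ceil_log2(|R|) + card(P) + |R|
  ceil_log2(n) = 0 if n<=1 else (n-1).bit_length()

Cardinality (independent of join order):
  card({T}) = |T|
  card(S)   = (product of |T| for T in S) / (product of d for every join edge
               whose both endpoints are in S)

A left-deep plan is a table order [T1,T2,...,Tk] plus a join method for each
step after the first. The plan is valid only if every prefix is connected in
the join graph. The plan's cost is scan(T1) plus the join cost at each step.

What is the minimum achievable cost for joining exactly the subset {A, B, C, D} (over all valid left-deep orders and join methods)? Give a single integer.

Selinger DP over subsets of {A,B,C,D}:
  {D}: scan cost=500, card=500
  {C}: scan cost=250, card=250
  {A}: scan cost=250, card=250
  {B}: scan cost=250, card=250
  {CD}: card=1000; try (C,hash)→5000, (C,nl_idx)→5500, (D,merge)→7500, (C,merge)→7750, (D,hash)→9500, (D,nl)→125250 …(+1); best=5000 via (C,hash)
  {AD}: card=6250; try (A,hash)→5000, (D,merge)→7500, (A,merge)→7750, (D,hash)→9500, (D,nl)→125250, (A,nl)→125500; best=5000 via (A,hash)
  {BD}: card=6250; try (B,hash)→5000, (D,merge)→7500, (B,merge)→7750, (D,hash)→9500, (B,nl_idx)→10750, (D,nl)→125250 …(+1); best=5000 via (B,hash)
  {ACD}: card=12500; try (A,hash)→10000, (C,hash)→15250, (A,merge)→18250, (C,nl_idx)→67500, (C,merge)→94750, (A,nl)→255000 …(+1); best=10000 via (A,hash)
  {BCD}: card=12500; try (B,hash)→10000, (C,hash)→15250, (B,merge)→18250, (B,nl_idx)→25500, (C,nl_idx)→67500, (C,merge)→94750 …(+2); best=10000 via (B,hash)
  {ABD}: card=78125; try (B,hash)→15250, (A,hash)→15250, (B,merge)→94750, (A,merge)→94750, (B,nl_idx)→133125, (B,nl)→1567500 …(+1); best=15250 via (B,hash)
  {ABCD}: card=156250; try (B,hash)→26500, (A,hash)→26500, (C,hash)→97375, (B,merge)→199750, (A,merge)→199750, (B,nl_idx)→266250 …(+5); best=26500 via (B,hash)

26500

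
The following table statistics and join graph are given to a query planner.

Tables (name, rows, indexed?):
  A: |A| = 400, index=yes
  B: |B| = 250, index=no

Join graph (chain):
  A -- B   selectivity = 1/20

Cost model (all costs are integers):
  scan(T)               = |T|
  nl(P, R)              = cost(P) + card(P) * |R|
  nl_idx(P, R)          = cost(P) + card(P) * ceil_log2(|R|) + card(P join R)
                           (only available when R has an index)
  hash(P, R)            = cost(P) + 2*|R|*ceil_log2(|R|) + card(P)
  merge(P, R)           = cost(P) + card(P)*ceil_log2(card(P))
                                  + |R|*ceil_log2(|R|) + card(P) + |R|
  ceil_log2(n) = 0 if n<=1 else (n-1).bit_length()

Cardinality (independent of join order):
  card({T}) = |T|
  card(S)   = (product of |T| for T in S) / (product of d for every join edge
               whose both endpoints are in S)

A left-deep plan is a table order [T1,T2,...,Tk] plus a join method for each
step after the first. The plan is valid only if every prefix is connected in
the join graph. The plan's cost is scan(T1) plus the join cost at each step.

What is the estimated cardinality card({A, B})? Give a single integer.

5000

Tables in S: A(400), B(250)
Edges inside S: A-B(d=20)
numerator = 400 * 250 = 100000
denominator = 20 = 20
card(S) = 100000 / 20 = 5000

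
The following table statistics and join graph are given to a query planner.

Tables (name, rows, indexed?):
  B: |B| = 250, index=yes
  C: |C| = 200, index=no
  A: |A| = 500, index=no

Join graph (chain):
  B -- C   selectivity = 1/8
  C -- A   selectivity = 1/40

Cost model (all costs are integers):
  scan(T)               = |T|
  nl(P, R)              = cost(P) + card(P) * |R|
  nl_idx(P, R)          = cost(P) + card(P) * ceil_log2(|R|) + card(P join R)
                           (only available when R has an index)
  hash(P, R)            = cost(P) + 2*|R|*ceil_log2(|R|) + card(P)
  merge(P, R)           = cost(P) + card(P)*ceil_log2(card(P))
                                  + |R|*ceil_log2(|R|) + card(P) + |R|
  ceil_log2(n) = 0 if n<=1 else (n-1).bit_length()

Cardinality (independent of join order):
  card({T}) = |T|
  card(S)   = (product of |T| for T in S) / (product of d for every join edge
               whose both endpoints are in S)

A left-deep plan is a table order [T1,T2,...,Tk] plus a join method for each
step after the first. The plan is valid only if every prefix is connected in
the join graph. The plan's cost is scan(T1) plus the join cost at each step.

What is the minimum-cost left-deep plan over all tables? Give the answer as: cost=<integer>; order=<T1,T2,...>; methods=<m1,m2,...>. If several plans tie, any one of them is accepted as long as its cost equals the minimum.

cost=10700; order=A,C,B; methods=hash,hash

Selinger DP (subsets sized 1..n):
  {B}: scan cost=250, card=250
  {C}: scan cost=200, card=200
  {A}: scan cost=500, card=500
  {BC}: card=6250; try (C,hash)→3700, (B,merge)→4250, (C,merge)→4300, (B,hash)→4400, (B,nl_idx)→8050, (B,nl)→50200 …(+1); best=3700 via (C,hash)
  {AC}: card=2500; try (C,hash)→4200, (A,merge)→7000, (C,merge)→7300, (A,hash)→9400, (A,nl)→100200, (C,nl)→100500; best=4200 via (C,hash)
  {ABC}: card=78125; try (B,hash)→10700, (A,hash)→18950, (B,merge)→38950, (A,merge)→96200, (B,nl_idx)→102325, (B,nl)→629200 …(+1); best=10700 via (B,hash)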